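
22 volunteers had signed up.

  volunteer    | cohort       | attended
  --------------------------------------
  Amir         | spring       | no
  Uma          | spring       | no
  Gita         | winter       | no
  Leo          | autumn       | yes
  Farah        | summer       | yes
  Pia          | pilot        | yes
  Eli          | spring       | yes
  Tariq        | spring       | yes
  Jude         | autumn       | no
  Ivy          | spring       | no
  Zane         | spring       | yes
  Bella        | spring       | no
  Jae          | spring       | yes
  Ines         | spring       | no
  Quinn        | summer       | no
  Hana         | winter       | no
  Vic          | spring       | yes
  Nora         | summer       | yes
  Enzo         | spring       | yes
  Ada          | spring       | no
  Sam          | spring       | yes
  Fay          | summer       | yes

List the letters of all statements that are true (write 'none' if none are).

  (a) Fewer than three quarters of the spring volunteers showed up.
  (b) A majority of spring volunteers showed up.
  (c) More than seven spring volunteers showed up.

|A| = 13, |A ∩ B| = 7, |A ∖ B| = 6.
(a) |A ∩ B| / |A| < 3/4: holds.
(b) |A ∩ B| > |A ∖ B|: holds.
(c) |A ∩ B| > 7: fails.

(a), (b)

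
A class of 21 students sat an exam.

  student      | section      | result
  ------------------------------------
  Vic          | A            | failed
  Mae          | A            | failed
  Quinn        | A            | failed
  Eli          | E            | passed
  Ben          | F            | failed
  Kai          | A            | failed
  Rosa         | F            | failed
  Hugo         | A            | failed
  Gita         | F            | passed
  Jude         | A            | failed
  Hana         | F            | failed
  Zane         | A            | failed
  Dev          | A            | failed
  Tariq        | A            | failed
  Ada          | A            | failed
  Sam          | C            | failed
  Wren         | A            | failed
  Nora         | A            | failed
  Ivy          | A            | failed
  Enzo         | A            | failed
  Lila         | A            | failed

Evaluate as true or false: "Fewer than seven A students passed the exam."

The determiner here denotes the relation: |A ∩ B| < 7.
|A| = 15, |A ∩ B| = 0, |A ∖ B| = 15.
|A ∩ B| = 0, so the statement is true.

True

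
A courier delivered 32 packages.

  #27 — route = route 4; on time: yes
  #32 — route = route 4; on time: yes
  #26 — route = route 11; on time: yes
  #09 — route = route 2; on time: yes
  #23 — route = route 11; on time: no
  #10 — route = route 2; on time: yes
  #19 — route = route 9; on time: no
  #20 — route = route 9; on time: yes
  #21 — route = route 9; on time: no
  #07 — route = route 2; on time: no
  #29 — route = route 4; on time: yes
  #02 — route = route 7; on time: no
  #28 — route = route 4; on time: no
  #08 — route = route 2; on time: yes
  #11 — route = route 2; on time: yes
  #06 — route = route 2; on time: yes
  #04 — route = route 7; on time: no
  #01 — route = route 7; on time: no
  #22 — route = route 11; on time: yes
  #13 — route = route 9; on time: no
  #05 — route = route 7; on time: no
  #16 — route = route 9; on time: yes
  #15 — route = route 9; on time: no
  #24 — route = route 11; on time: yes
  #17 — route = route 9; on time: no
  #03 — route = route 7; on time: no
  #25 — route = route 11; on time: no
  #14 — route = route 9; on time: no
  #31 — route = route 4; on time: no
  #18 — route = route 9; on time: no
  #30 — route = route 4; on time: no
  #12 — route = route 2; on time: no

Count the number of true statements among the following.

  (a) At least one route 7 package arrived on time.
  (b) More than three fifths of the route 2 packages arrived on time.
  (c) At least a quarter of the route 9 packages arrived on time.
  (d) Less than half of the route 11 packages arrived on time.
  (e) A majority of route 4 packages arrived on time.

1

(a) route 7: |A| = 5, |A ∩ B| = 0; needs A ∩ B ≠ ∅ (|A ∩ B| ≥ 1) — false.
(b) route 2: |A| = 7, |A ∩ B| = 5; needs |A ∩ B| / |A| > 3/5 — true.
(c) route 9: |A| = 9, |A ∩ B| = 2; needs |A ∩ B| / |A| ≥ 1/4 — false.
(d) route 11: |A| = 5, |A ∩ B| = 3; needs |A ∩ B| < |A ∖ B| — false.
(e) route 4: |A| = 6, |A ∩ B| = 3; needs |A ∩ B| > |A ∖ B| — false.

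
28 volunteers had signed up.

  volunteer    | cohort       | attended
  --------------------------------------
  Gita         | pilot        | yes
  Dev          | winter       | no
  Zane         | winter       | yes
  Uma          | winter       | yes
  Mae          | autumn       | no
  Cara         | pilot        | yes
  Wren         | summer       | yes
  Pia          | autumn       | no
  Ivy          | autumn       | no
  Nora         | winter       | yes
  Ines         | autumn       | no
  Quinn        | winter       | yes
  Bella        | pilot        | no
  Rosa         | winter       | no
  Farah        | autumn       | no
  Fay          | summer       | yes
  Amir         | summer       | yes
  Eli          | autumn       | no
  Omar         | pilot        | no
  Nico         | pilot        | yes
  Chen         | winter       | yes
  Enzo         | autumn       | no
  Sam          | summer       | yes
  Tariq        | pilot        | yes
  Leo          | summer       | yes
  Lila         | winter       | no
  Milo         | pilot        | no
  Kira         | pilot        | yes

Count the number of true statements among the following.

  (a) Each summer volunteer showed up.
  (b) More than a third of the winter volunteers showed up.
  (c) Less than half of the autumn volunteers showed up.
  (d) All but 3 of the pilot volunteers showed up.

4

(a) summer: |A| = 5, |A ∩ B| = 5; needs A ⊆ B, i.e. every element of A is in B (|A ∖ B| = 0) — true.
(b) winter: |A| = 8, |A ∩ B| = 5; needs |A ∩ B| / |A| > 1/3 — true.
(c) autumn: |A| = 7, |A ∩ B| = 0; needs |A ∩ B| < |A ∖ B| — true.
(d) pilot: |A| = 8, |A ∩ B| = 5; needs |A ∖ B| = 3 — true.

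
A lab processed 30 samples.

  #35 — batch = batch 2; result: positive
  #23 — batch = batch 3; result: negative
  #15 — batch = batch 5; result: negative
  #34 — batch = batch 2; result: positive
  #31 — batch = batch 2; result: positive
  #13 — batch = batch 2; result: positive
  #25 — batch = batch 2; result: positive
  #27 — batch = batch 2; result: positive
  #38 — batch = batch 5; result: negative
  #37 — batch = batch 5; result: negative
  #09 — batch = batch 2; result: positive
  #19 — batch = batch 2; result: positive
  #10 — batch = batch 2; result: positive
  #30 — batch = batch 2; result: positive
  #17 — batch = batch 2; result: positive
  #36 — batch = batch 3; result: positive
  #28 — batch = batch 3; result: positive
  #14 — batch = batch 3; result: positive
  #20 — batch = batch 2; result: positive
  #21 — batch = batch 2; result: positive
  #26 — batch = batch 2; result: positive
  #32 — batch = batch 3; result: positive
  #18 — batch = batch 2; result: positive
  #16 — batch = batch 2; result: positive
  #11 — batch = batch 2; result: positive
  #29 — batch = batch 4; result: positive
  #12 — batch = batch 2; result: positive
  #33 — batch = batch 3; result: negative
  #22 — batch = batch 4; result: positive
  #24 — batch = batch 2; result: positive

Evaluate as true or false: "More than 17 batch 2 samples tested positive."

True

'More than 17 batch 2 samples tested positive' holds iff |A ∩ B| > 17.
|A| = 19, |A ∩ B| = 19, |A ∖ B| = 0.
|A ∩ B| = 19, so the statement is true.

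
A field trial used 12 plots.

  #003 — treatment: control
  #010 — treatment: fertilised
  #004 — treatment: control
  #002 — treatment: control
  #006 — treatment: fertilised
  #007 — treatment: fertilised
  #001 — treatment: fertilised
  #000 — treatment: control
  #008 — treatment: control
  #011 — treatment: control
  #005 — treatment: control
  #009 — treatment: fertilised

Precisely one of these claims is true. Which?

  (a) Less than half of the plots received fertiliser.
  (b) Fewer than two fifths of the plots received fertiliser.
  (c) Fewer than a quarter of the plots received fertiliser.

(a)

|A| = 12, |A ∩ B| = 5, |A ∖ B| = 7.
(a) requires |A ∩ B| < |A ∖ B|: true.
(b) requires |A ∩ B| / |A| < 2/5: false.
(c) requires |A ∩ B| / |A| < 1/4: false.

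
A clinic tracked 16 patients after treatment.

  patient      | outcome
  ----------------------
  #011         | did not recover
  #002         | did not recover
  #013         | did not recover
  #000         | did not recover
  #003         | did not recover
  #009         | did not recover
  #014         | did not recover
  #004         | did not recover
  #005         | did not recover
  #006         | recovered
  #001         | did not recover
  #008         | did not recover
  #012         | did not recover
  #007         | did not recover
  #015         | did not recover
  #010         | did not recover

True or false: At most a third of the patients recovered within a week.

Truth condition: |A ∩ B| / |A| ≤ 1/3.
|A| = 16, |A ∩ B| = 1, |A ∖ B| = 15.
|A ∩ B|/|A| = 1/16, so the statement is true.

True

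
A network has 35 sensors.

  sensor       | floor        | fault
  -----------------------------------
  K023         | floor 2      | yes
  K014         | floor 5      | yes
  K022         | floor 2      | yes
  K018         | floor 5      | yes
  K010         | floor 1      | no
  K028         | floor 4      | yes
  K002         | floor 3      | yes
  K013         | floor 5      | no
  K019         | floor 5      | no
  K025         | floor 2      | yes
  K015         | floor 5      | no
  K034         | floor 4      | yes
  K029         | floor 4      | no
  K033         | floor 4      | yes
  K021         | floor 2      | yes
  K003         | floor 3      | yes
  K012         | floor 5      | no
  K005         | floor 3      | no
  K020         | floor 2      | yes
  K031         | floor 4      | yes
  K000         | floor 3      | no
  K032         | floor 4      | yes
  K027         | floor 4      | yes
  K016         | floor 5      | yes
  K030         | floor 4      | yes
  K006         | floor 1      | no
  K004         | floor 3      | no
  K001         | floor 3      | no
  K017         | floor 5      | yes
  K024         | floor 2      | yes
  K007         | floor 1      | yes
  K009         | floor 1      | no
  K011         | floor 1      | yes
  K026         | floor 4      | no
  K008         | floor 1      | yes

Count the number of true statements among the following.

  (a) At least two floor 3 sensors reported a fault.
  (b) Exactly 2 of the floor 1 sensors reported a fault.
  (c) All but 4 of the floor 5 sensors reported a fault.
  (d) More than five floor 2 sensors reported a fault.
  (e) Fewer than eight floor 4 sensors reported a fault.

4

(a) floor 3: |A| = 6, |A ∩ B| = 2; needs |A ∩ B| ≥ 2 — true.
(b) floor 1: |A| = 6, |A ∩ B| = 3; needs |A ∩ B| = 2 — false.
(c) floor 5: |A| = 8, |A ∩ B| = 4; needs |A ∖ B| = 4 — true.
(d) floor 2: |A| = 6, |A ∩ B| = 6; needs |A ∩ B| > 5 — true.
(e) floor 4: |A| = 9, |A ∩ B| = 7; needs |A ∩ B| < 8 — true.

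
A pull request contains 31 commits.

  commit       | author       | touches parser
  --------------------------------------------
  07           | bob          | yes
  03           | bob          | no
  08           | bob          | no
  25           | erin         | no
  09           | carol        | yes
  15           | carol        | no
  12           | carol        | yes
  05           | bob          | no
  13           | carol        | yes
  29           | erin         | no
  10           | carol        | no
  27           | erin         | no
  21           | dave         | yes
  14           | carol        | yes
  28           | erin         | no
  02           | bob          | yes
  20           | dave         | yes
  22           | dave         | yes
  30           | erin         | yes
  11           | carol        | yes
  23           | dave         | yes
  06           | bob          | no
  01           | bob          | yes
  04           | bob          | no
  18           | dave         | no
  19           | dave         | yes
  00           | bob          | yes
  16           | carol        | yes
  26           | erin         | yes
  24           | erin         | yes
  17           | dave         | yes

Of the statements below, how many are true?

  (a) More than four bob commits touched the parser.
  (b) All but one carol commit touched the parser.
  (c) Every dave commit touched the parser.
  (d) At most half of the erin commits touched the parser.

1

(a) bob: |A| = 9, |A ∩ B| = 4; needs |A ∩ B| > 4 — false.
(b) carol: |A| = 8, |A ∩ B| = 6; needs |A ∖ B| = 1 — false.
(c) dave: |A| = 7, |A ∩ B| = 6; needs A ⊆ B, i.e. every element of A is in B (|A ∖ B| = 0) — false.
(d) erin: |A| = 7, |A ∩ B| = 3; needs |A ∩ B| ≤ |A ∖ B| — true.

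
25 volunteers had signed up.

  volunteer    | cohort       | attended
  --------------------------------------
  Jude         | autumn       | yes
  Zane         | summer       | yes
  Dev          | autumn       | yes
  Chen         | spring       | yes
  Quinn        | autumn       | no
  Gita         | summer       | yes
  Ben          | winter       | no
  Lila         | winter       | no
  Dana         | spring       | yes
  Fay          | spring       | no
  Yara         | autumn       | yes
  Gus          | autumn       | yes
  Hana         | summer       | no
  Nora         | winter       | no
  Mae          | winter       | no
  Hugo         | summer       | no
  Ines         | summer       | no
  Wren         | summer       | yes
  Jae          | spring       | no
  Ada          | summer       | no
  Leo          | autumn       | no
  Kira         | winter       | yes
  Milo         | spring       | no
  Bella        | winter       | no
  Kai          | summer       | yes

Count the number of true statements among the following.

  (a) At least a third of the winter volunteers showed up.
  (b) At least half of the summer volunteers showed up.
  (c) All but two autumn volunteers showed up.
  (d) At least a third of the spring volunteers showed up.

3

(a) winter: |A| = 6, |A ∩ B| = 1; needs |A ∩ B| / |A| ≥ 1/3 — false.
(b) summer: |A| = 8, |A ∩ B| = 4; needs |A ∩ B| ≥ |A ∖ B| — true.
(c) autumn: |A| = 6, |A ∩ B| = 4; needs |A ∖ B| = 2 — true.
(d) spring: |A| = 5, |A ∩ B| = 2; needs |A ∩ B| / |A| ≥ 1/3 — true.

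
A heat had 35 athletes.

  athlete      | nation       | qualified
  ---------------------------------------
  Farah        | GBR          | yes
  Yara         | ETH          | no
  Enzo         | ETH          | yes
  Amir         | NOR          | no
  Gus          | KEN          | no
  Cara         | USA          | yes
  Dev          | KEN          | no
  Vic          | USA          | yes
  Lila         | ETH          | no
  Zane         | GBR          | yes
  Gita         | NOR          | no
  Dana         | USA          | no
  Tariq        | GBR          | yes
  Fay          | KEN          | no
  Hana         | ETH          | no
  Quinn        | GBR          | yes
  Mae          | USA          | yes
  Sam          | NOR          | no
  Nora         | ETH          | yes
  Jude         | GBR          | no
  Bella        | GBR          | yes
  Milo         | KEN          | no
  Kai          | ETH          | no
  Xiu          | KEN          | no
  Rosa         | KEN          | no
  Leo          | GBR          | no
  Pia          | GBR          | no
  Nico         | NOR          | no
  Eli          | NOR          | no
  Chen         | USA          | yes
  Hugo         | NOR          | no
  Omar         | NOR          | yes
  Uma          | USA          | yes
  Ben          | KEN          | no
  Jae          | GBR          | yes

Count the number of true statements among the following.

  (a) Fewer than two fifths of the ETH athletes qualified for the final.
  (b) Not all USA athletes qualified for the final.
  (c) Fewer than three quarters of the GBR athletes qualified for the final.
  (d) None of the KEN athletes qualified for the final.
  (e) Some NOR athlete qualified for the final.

(a) ETH: |A| = 6, |A ∩ B| = 2; needs |A ∩ B| / |A| < 2/5 — true.
(b) USA: |A| = 6, |A ∩ B| = 5; needs A ⊄ B (|A ∖ B| ≥ 1) — true.
(c) GBR: |A| = 9, |A ∩ B| = 6; needs |A ∩ B| / |A| < 3/4 — true.
(d) KEN: |A| = 7, |A ∩ B| = 0; needs A ∩ B = ∅ (|A ∩ B| = 0) — true.
(e) NOR: |A| = 7, |A ∩ B| = 1; needs A ∩ B ≠ ∅ (|A ∩ B| ≥ 1) — true.

5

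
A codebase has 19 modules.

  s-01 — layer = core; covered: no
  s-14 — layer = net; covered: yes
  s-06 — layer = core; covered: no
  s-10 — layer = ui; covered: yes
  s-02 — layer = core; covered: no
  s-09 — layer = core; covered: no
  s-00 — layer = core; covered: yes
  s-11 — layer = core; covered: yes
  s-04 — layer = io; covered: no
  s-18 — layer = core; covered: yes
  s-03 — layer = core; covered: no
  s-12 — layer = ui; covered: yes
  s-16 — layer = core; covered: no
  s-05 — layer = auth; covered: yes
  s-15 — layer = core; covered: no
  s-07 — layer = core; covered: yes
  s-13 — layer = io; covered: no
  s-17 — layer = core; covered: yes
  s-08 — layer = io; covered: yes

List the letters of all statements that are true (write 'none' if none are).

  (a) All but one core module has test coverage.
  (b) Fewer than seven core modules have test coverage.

|A| = 12, |A ∩ B| = 5, |A ∖ B| = 7.
(a) |A ∖ B| = 1: fails.
(b) |A ∩ B| < 7: holds.

(b)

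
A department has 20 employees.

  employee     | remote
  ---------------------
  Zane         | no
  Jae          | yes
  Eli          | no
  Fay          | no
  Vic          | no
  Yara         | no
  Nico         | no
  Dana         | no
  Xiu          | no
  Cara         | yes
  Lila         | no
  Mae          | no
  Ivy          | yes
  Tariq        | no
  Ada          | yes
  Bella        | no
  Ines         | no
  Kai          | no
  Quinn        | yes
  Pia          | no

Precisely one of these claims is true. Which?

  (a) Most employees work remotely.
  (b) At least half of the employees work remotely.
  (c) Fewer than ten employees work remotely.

(c)

|A| = 20, |A ∩ B| = 5, |A ∖ B| = 15.
(a) requires |A ∩ B| > |A ∖ B|: false.
(b) requires |A ∩ B| ≥ |A ∖ B|: false.
(c) requires |A ∩ B| < 10: true.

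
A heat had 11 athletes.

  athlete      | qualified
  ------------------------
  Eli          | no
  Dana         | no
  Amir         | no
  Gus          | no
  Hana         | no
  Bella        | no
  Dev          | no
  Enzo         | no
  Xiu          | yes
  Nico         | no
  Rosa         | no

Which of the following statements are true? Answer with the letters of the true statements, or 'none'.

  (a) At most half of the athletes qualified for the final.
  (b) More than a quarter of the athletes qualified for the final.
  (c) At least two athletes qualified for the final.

(a)

|A| = 11, |A ∩ B| = 1, |A ∖ B| = 10.
(a) |A ∩ B| ≤ |A ∖ B|: holds.
(b) |A ∩ B| / |A| > 1/4: fails.
(c) |A ∩ B| ≥ 2: fails.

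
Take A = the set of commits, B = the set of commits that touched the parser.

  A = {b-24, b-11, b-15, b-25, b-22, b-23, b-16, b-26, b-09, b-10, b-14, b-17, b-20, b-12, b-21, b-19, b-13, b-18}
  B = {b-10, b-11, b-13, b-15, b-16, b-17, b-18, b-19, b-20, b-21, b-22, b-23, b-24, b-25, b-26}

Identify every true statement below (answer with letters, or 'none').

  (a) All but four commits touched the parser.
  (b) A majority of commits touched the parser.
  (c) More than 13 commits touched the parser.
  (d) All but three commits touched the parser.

|A| = 18, |A ∩ B| = 15, |A ∖ B| = 3.
(a) |A ∖ B| = 4: fails.
(b) |A ∩ B| > |A ∖ B|: holds.
(c) |A ∩ B| > 13: holds.
(d) |A ∖ B| = 3: holds.

(b), (c), (d)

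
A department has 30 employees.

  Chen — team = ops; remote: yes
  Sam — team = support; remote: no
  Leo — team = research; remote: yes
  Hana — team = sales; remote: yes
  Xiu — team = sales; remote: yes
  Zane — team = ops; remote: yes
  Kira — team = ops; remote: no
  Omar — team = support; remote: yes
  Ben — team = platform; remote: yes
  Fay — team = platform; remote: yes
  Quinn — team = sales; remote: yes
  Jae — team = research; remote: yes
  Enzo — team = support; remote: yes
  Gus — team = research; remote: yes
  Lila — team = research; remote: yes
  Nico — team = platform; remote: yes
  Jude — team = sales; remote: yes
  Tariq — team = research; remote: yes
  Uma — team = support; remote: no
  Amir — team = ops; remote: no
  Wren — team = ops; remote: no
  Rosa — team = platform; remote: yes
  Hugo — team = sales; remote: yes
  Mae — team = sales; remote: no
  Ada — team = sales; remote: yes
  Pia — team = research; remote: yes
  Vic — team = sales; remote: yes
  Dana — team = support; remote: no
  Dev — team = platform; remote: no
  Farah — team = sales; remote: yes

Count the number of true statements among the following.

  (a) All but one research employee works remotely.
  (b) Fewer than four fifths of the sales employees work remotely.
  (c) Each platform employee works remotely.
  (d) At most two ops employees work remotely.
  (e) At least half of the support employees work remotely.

1

(a) research: |A| = 6, |A ∩ B| = 6; needs |A ∖ B| = 1 — false.
(b) sales: |A| = 9, |A ∩ B| = 8; needs |A ∩ B| / |A| < 4/5 — false.
(c) platform: |A| = 5, |A ∩ B| = 4; needs A ⊆ B, i.e. every element of A is in B (|A ∖ B| = 0) — false.
(d) ops: |A| = 5, |A ∩ B| = 2; needs |A ∩ B| ≤ 2 — true.
(e) support: |A| = 5, |A ∩ B| = 2; needs |A ∩ B| ≥ |A ∖ B| — false.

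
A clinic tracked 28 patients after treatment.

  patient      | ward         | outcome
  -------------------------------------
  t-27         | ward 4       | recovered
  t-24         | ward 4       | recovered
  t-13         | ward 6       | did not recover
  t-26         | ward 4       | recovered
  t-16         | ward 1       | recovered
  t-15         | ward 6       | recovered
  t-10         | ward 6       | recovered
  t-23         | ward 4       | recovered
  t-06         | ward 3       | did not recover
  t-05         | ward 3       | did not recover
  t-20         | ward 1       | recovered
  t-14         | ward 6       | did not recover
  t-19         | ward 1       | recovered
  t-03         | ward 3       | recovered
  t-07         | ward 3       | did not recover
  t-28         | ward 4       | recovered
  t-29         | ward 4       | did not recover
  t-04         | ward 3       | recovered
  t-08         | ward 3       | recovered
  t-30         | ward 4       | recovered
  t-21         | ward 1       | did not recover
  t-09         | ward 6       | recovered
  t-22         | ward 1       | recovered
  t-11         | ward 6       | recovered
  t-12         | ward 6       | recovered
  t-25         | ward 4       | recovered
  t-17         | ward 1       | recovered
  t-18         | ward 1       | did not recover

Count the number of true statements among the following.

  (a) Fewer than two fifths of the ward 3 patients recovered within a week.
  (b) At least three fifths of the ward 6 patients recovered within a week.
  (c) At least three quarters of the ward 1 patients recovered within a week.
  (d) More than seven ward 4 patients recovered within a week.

(a) ward 3: |A| = 6, |A ∩ B| = 3; needs |A ∩ B| / |A| < 2/5 — false.
(b) ward 6: |A| = 7, |A ∩ B| = 5; needs |A ∩ B| / |A| ≥ 3/5 — true.
(c) ward 1: |A| = 7, |A ∩ B| = 5; needs |A ∩ B| / |A| ≥ 3/4 — false.
(d) ward 4: |A| = 8, |A ∩ B| = 7; needs |A ∩ B| > 7 — false.

1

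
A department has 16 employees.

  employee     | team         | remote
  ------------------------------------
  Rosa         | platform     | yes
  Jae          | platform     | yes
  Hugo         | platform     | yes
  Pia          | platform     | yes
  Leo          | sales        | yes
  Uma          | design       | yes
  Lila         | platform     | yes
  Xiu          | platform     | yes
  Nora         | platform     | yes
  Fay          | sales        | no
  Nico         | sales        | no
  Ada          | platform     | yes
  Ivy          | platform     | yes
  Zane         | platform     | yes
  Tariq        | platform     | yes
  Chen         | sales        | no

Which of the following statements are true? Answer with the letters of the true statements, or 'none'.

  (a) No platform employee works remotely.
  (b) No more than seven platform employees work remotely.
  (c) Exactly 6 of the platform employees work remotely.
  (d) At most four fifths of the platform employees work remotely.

none

|A| = 11, |A ∩ B| = 11, |A ∖ B| = 0.
(a) A ∩ B = ∅ (|A ∩ B| = 0): fails.
(b) |A ∩ B| ≤ 7: fails.
(c) |A ∩ B| = 6: fails.
(d) |A ∩ B| / |A| ≤ 4/5: fails.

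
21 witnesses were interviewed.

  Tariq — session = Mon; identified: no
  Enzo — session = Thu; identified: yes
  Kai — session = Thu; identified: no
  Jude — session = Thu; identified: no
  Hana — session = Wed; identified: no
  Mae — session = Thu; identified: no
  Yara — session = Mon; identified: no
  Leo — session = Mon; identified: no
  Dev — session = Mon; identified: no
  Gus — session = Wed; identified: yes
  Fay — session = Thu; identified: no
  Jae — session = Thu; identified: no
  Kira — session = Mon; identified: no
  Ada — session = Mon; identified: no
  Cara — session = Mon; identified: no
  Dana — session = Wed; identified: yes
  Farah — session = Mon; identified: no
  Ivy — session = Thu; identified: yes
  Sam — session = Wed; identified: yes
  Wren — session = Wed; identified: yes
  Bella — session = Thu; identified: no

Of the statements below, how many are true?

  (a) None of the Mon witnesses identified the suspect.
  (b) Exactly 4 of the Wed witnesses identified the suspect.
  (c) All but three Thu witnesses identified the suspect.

(a) Mon: |A| = 8, |A ∩ B| = 0; needs A ∩ B = ∅ (|A ∩ B| = 0) — true.
(b) Wed: |A| = 5, |A ∩ B| = 4; needs |A ∩ B| = 4 — true.
(c) Thu: |A| = 8, |A ∩ B| = 2; needs |A ∖ B| = 3 — false.

2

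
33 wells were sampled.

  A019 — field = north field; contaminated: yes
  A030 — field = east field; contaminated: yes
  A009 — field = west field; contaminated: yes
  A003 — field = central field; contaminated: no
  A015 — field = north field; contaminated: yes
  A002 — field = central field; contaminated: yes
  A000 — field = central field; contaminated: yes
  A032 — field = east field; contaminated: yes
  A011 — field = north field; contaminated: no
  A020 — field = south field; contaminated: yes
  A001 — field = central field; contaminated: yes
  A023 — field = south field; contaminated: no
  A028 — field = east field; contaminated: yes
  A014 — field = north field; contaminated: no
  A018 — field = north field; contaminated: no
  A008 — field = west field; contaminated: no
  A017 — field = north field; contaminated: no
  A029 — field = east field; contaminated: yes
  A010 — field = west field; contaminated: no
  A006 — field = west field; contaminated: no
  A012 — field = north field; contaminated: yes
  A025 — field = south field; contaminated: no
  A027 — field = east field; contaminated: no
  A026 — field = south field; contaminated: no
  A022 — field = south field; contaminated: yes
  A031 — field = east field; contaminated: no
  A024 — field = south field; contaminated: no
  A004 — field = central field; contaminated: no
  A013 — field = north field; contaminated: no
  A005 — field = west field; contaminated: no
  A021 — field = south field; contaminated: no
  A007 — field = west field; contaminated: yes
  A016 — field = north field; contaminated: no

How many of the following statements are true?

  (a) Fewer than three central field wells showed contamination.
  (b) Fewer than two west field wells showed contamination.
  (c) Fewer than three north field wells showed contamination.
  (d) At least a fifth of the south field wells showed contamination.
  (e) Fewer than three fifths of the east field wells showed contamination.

(a) central field: |A| = 5, |A ∩ B| = 3; needs |A ∩ B| < 3 — false.
(b) west field: |A| = 6, |A ∩ B| = 2; needs |A ∩ B| < 2 — false.
(c) north field: |A| = 9, |A ∩ B| = 3; needs |A ∩ B| < 3 — false.
(d) south field: |A| = 7, |A ∩ B| = 2; needs |A ∩ B| / |A| ≥ 1/5 — true.
(e) east field: |A| = 6, |A ∩ B| = 4; needs |A ∩ B| / |A| < 3/5 — false.

1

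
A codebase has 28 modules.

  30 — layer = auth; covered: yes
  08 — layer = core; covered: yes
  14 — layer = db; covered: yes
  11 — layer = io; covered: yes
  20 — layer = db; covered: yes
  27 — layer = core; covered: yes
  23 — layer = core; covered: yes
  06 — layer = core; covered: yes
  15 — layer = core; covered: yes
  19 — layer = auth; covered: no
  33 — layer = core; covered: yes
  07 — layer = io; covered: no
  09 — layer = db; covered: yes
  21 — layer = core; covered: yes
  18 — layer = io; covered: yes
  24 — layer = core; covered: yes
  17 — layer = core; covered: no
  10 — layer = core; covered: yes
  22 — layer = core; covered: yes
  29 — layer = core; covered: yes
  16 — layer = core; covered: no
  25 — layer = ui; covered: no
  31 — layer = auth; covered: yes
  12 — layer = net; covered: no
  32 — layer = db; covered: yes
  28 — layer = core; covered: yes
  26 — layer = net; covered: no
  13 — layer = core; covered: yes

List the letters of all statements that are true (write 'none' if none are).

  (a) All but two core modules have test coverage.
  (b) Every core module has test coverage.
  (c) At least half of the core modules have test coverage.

|A| = 15, |A ∩ B| = 13, |A ∖ B| = 2.
(a) |A ∖ B| = 2: holds.
(b) A ⊆ B, i.e. every element of A is in B (|A ∖ B| = 0): fails.
(c) |A ∩ B| ≥ |A ∖ B|: holds.

(a), (c)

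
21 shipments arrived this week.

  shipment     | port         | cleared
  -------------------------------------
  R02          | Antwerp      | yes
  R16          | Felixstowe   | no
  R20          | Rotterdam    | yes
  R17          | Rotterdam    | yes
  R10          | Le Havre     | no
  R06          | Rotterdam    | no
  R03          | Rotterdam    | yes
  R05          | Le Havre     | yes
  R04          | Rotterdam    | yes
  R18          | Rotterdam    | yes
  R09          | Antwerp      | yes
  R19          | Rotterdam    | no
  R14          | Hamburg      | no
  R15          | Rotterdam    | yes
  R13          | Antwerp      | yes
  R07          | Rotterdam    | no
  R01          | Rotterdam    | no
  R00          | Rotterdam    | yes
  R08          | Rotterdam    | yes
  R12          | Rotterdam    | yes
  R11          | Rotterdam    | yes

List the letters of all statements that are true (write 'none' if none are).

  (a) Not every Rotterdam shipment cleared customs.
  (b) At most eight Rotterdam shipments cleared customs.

|A| = 14, |A ∩ B| = 10, |A ∖ B| = 4.
(a) A ⊄ B (|A ∖ B| ≥ 1): holds.
(b) |A ∩ B| ≤ 8: fails.

(a)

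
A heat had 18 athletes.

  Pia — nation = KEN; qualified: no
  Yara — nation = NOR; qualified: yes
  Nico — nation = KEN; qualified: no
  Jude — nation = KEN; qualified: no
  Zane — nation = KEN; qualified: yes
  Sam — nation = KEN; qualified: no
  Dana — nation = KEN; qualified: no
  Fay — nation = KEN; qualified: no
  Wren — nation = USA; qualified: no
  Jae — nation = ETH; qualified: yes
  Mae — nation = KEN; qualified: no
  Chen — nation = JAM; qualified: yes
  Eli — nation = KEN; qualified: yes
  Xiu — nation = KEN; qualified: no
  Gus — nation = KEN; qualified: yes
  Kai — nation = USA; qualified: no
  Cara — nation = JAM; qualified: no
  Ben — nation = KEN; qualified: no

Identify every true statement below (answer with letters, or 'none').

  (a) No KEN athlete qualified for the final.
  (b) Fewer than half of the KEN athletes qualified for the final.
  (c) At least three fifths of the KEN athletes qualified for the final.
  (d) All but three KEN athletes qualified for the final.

|A| = 12, |A ∩ B| = 3, |A ∖ B| = 9.
(a) A ∩ B = ∅ (|A ∩ B| = 0): fails.
(b) |A ∩ B| < |A ∖ B|: holds.
(c) |A ∩ B| / |A| ≥ 3/5: fails.
(d) |A ∖ B| = 3: fails.

(b)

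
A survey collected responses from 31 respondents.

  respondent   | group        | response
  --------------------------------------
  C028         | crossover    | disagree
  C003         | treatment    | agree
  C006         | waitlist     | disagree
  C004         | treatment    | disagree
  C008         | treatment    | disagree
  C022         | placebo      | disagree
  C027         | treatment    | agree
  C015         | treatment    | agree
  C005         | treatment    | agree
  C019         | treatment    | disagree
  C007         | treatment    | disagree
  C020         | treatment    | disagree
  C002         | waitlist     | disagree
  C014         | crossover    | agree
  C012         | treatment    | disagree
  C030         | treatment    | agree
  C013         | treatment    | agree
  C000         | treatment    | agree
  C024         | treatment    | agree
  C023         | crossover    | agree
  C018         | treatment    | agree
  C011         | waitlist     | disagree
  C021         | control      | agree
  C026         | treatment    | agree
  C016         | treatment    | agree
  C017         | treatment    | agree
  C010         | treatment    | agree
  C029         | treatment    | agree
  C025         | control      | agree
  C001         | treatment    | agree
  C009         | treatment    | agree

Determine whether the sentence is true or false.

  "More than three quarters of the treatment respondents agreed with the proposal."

False

'More than three quarters of the treatment respondents agreed with the proposal' holds iff |A ∩ B| / |A| > 3/4.
|A| = 22, |A ∩ B| = 16, |A ∖ B| = 6.
|A ∩ B|/|A| = 16/22, so the statement is false.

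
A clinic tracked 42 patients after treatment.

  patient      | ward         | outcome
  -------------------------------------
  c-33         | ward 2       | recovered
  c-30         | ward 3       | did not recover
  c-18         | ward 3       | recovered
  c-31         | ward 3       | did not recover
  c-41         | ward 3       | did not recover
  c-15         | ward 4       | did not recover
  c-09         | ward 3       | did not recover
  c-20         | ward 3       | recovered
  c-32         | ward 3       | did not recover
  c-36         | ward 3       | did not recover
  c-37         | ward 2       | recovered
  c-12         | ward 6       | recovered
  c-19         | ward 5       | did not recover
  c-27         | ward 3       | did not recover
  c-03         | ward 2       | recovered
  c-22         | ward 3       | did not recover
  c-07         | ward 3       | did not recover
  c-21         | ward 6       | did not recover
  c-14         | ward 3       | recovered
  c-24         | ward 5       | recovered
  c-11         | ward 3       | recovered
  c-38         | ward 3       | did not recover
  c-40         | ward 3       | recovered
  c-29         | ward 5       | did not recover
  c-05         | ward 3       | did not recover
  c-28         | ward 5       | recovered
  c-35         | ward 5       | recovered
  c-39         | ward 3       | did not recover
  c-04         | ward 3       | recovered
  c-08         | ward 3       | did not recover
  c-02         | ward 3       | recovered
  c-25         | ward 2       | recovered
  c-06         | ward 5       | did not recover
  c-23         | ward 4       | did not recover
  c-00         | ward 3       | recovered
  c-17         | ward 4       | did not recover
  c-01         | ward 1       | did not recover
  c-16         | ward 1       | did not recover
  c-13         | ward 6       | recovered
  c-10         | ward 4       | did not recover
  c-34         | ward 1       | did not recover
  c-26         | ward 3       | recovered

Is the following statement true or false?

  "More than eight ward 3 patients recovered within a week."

True

The determiner here denotes the relation: |A ∩ B| > 8.
|A| = 22, |A ∩ B| = 9, |A ∖ B| = 13.
|A ∩ B| = 9, so the statement is true.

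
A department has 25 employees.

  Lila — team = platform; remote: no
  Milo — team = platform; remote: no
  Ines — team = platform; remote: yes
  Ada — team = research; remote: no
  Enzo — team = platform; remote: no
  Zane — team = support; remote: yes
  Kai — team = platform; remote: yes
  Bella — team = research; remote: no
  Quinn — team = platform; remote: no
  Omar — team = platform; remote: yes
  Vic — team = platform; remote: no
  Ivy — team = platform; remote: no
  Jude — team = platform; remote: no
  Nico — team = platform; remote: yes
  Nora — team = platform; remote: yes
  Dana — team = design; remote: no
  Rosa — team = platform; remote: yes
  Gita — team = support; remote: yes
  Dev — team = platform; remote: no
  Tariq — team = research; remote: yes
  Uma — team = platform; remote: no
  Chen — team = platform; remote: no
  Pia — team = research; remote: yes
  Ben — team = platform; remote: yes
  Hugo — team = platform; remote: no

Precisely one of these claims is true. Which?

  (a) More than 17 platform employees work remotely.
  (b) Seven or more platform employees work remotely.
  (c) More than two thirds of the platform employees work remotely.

(b)

|A| = 18, |A ∩ B| = 7, |A ∖ B| = 11.
(a) requires |A ∩ B| > 17: false.
(b) requires |A ∩ B| ≥ 7: true.
(c) requires |A ∩ B| / |A| > 2/3: false.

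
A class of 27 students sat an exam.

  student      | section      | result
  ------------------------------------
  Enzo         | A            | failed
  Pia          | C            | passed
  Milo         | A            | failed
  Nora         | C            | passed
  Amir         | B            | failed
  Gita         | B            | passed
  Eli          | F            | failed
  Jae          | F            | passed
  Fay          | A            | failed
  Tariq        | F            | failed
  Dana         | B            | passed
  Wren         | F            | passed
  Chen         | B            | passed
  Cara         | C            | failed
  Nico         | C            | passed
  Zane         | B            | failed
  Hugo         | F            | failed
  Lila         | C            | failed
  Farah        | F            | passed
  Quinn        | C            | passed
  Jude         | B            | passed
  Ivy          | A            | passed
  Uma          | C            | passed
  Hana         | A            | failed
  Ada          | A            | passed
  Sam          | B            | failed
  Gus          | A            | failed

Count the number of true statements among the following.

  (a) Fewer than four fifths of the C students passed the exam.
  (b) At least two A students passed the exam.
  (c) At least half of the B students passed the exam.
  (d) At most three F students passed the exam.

(a) C: |A| = 7, |A ∩ B| = 5; needs |A ∩ B| / |A| < 4/5 — true.
(b) A: |A| = 7, |A ∩ B| = 2; needs |A ∩ B| ≥ 2 — true.
(c) B: |A| = 7, |A ∩ B| = 4; needs |A ∩ B| ≥ |A ∖ B| — true.
(d) F: |A| = 6, |A ∩ B| = 3; needs |A ∩ B| ≤ 3 — true.

4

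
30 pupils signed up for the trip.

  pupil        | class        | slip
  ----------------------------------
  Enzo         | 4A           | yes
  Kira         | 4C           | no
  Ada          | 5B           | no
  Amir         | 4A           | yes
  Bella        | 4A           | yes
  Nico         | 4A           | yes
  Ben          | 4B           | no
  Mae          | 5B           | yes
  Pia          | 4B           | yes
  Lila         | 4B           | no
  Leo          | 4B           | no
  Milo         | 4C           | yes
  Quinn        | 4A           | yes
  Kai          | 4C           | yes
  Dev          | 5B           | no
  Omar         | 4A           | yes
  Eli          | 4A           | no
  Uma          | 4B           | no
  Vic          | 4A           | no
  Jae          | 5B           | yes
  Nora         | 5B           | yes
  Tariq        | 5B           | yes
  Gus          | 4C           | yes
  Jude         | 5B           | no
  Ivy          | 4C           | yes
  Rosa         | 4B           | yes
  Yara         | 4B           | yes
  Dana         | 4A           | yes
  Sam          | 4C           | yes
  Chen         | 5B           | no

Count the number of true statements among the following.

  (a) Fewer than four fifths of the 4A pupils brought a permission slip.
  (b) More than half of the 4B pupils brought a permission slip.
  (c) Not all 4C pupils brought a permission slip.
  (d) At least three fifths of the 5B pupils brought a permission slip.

(a) 4A: |A| = 9, |A ∩ B| = 7; needs |A ∩ B| / |A| < 4/5 — true.
(b) 4B: |A| = 7, |A ∩ B| = 3; needs |A ∩ B| > |A ∖ B| — false.
(c) 4C: |A| = 6, |A ∩ B| = 5; needs A ⊄ B (|A ∖ B| ≥ 1) — true.
(d) 5B: |A| = 8, |A ∩ B| = 4; needs |A ∩ B| / |A| ≥ 3/5 — false.

2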